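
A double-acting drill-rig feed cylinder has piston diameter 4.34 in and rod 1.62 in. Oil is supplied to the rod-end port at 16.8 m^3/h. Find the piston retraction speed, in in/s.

v ≈ 22.4 in/s

Rod-side annular area A_ann = π/4 × (4.34² − 1.62²) = 12.73 in^2
Flow into the rod-end port fills the annular volume.
v = Q / A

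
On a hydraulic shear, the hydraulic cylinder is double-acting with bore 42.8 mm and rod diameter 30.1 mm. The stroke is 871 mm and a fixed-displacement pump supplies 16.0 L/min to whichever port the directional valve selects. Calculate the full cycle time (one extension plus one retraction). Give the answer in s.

t ≈ 7.07 s

Cap-side area A_cap = π/4 × (42.8 mm)² = 1439 mm^2
Rod-side annular area A_ann = π/4 × (42.8² − 30.1²) = 727.1 mm^2
t_ext = A_cap·L/Q = 4.699 s
t_ret = A_ann·L/Q = 2.375 s
t_cycle = t_ext + t_ret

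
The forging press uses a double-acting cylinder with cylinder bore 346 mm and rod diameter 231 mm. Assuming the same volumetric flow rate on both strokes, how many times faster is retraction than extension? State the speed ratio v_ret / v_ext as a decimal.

v_ret/v_ext ≈ 1.80

Cap-side area A_cap = π/4 × (346 mm)² = 94020 mm^2
Rod-side annular area A_ann = π/4 × (346² − 231²) = 52120 mm^2
For equal Q, v ∝ 1/A, so v_ret/v_ext = A_cap/A_ann.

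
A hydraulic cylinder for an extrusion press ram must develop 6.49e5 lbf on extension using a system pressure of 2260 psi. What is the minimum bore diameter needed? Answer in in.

D ≈ 19.1 in

Extension force acts on the full piston face: F = P × (π/4)D².
D = √(4F / (πP)) = √(4 × 6.49e5 lbf / (π × 2260 psi))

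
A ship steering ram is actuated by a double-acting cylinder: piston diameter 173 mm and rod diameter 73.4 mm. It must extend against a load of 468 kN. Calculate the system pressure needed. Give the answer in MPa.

P ≈ 19.9 MPa

Cap-side area A_cap = π/4 × (173 mm)² = 23510 mm^2
P = F / A = 468 kN / A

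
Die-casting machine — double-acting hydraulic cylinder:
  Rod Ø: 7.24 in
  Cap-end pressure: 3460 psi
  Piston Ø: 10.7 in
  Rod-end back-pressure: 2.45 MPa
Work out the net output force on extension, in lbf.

F ≈ 2.94e5 lbf

Cap-side area A_cap = π/4 × (10.7 in)² = 89.92 in^2
Rod-side annular area A_ann = π/4 × (10.7² − 7.24²) = 48.75 in^2
Net thrust = P_cap·A_cap − P_rod·A_ann = 3.111e5 lbf − 17320 lbf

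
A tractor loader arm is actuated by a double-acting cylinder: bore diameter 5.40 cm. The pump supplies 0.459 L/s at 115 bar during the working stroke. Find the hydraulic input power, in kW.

W ≈ 5.28 kW

Hydraulic power = P × Q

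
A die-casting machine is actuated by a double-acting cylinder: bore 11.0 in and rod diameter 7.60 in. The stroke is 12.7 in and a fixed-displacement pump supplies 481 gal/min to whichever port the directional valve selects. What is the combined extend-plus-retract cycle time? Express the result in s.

Cap-side area A_cap = π/4 × (11.0 in)² = 95.03 in^2
Rod-side annular area A_ann = π/4 × (11.0² − 7.60²) = 49.67 in^2
t_ext = A_cap·L/Q = 0.6517 s
t_ret = A_ann·L/Q = 0.3406 s
t_cycle = t_ext + t_ret

t ≈ 0.992 s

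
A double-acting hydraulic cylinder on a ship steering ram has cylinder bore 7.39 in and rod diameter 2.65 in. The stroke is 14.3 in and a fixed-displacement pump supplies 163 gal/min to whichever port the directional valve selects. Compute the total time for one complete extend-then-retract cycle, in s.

Cap-side area A_cap = π/4 × (7.39 in)² = 42.89 in^2
Rod-side annular area A_ann = π/4 × (7.39² − 2.65²) = 37.38 in^2
t_ext = A_cap·L/Q = 0.9774 s
t_ret = A_ann·L/Q = 0.8517 s
t_cycle = t_ext + t_ret

t ≈ 1.83 s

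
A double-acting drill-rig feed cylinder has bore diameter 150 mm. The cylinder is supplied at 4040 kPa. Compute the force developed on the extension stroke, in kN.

Cap-side area A_cap = π/4 × (150 mm)² = 17670 mm^2
F = P × A_cap = 4040 kPa × A_cap

F ≈ 71.4 kN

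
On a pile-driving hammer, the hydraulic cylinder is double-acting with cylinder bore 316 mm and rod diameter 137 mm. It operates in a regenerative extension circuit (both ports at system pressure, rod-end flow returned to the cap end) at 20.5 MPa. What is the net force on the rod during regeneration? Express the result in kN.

F ≈ 302 kN

With equal pressure on both faces, forces on the annular region cancel; the net push is pressure × rod cross-section.
Rod cross-section A_rod = π/4 × (137 mm)² = 14740 mm^2
F = P × A_rod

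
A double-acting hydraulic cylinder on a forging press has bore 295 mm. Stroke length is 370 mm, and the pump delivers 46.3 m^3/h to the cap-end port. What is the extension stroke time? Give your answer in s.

t ≈ 1.97 s

Cap-side area A_cap = π/4 × (295 mm)² = 68350 mm^2
Swept volume V = A × L; t = V / Q = A·L / Q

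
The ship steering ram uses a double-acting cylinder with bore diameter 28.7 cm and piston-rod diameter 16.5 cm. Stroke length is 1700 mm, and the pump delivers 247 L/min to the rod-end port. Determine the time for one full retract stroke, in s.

Rod-side annular area A_ann = π/4 × (28.7² − 16.5²) = 433.1 cm^2
Swept volume V = A × L; t = V / Q = A·L / Q

t ≈ 17.9 s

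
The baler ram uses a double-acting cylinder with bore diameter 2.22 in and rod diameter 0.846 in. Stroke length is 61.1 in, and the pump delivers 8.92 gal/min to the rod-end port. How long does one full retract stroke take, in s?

t ≈ 5.89 s

Rod-side annular area A_ann = π/4 × (2.22² − 0.846²) = 3.309 in^2
Swept volume V = A × L; t = V / Q = A·L / Q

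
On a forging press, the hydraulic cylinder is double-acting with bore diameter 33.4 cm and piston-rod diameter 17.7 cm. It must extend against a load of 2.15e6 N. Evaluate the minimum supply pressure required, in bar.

Cap-side area A_cap = π/4 × (33.4 cm)² = 876.2 cm^2
P = F / A = 2.15e6 N / A

P ≈ 245 bar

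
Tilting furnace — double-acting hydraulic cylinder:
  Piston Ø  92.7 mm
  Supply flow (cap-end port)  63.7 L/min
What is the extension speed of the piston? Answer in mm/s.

v ≈ 157 mm/s

Cap-side area A_cap = π/4 × (92.7 mm)² = 6749 mm^2
v = Q / A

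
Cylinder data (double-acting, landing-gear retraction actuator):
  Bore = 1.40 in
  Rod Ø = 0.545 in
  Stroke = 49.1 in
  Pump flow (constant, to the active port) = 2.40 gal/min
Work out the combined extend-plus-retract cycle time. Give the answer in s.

Cap-side area A_cap = π/4 × (1.40 in)² = 1.539 in^2
Rod-side annular area A_ann = π/4 × (1.40² − 0.545²) = 1.306 in^2
t_ext = A_cap·L/Q = 8.180 s
t_ret = A_ann·L/Q = 6.940 s
t_cycle = t_ext + t_ret

t ≈ 15.1 s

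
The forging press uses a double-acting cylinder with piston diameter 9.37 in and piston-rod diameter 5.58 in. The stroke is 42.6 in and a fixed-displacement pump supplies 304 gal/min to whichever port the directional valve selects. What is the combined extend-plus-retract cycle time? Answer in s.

Cap-side area A_cap = π/4 × (9.37 in)² = 68.96 in^2
Rod-side annular area A_ann = π/4 × (9.37² − 5.58²) = 44.50 in^2
t_ext = A_cap·L/Q = 2.510 s
t_ret = A_ann·L/Q = 1.620 s
t_cycle = t_ext + t_ret

t ≈ 4.13 s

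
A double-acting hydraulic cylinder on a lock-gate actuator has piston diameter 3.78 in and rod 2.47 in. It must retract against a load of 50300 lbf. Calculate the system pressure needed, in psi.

P ≈ 7820 psi

Rod-side annular area A_ann = π/4 × (3.78² − 2.47²) = 6.430 in^2
Retraction: pressure acts on the annular area.
P = F / A = 50300 lbf / A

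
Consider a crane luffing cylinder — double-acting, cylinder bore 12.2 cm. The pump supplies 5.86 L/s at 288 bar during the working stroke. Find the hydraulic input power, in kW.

W ≈ 169 kW

Hydraulic power = P × Q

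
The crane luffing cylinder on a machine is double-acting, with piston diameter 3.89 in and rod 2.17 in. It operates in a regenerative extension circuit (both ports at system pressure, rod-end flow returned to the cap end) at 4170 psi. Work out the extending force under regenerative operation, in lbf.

With equal pressure on both faces, forces on the annular region cancel; the net push is pressure × rod cross-section.
Rod cross-section A_rod = π/4 × (2.17 in)² = 3.698 in^2
F = P × A_rod

F ≈ 15400 lbf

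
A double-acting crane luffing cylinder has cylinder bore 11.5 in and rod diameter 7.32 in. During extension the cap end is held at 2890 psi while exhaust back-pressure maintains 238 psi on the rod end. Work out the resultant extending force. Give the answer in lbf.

Cap-side area A_cap = π/4 × (11.5 in)² = 103.9 in^2
Rod-side annular area A_ann = π/4 × (11.5² − 7.32²) = 61.79 in^2
Net thrust = P_cap·A_cap − P_rod·A_ann = 3.002e5 lbf − 14700 lbf

F ≈ 2.85e5 lbf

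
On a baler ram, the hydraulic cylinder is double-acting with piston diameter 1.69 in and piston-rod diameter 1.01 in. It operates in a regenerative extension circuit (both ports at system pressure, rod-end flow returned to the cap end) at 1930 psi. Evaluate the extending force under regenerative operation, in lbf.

With equal pressure on both faces, forces on the annular region cancel; the net push is pressure × rod cross-section.
Rod cross-section A_rod = π/4 × (1.01 in)² = 0.8012 in^2
F = P × A_rod

F ≈ 1550 lbf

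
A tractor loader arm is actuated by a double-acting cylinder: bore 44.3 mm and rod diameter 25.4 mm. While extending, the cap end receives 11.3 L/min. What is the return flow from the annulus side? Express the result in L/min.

Cap-side area A_cap = π/4 × (44.3 mm)² = 1541 mm^2
Rod-side annular area A_ann = π/4 × (44.3² − 25.4²) = 1035 mm^2
Piston speed v = Q_in/A_cap; rod-end outflow Q_out = v × A_ann = Q_in × A_ann/A_cap.

Q_out ≈ 7.59 L/min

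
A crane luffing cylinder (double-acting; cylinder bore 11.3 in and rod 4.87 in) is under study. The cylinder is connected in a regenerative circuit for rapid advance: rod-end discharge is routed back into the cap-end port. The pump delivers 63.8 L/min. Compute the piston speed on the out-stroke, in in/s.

In regeneration the rod-end outflow joins the pump flow into the cap end, so the net volume the pump must supply per unit advance equals the rod cross-section area.
Rod cross-section A_rod = π/4 × (4.87 in)² = 18.63 in^2
v = Q_pump / A_rod

v ≈ 3.48 in/s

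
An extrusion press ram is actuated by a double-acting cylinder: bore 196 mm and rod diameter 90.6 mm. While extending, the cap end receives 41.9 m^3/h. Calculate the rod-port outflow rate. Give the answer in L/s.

Cap-side area A_cap = π/4 × (196 mm)² = 30170 mm^2
Rod-side annular area A_ann = π/4 × (196² − 90.6²) = 23730 mm^2
Piston speed v = Q_in/A_cap; rod-end outflow Q_out = v × A_ann = Q_in × A_ann/A_cap.

Q_out ≈ 9.15 L/s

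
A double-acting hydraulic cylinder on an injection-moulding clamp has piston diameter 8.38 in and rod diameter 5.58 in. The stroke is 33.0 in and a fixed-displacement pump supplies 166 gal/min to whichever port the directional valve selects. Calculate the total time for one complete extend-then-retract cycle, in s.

t ≈ 4.43 s

Cap-side area A_cap = π/4 × (8.38 in)² = 55.15 in^2
Rod-side annular area A_ann = π/4 × (8.38² − 5.58²) = 30.70 in^2
t_ext = A_cap·L/Q = 2.848 s
t_ret = A_ann·L/Q = 1.585 s
t_cycle = t_ext + t_ret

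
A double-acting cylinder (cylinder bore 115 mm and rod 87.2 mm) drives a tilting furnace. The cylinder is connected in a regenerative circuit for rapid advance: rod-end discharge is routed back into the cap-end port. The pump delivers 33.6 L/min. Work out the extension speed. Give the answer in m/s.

In regeneration the rod-end outflow joins the pump flow into the cap end, so the net volume the pump must supply per unit advance equals the rod cross-section area.
Rod cross-section A_rod = π/4 × (87.2 mm)² = 5972 mm^2
v = Q_pump / A_rod

v ≈ 0.0938 m/s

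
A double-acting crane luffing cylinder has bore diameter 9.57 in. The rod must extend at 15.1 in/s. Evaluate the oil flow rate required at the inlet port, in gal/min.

Q ≈ 282 gal/min

Cap-side area A_cap = π/4 × (9.57 in)² = 71.93 in^2
Q = A × v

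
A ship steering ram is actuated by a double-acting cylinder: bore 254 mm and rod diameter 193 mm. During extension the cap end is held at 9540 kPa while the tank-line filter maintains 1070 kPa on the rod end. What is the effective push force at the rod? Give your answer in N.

Cap-side area A_cap = π/4 × (254 mm)² = 50670 mm^2
Rod-side annular area A_ann = π/4 × (254² − 193²) = 21420 mm^2
Net thrust = P_cap·A_cap − P_rod·A_ann = 4.834e5 N − 22910 N

F ≈ 4.60e5 N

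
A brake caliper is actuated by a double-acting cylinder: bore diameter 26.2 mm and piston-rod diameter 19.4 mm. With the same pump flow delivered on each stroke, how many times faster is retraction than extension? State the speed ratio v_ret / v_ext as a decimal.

v_ret/v_ext ≈ 2.21

Cap-side area A_cap = π/4 × (26.2 mm)² = 539.1 mm^2
Rod-side annular area A_ann = π/4 × (26.2² − 19.4²) = 243.5 mm^2
For equal Q, v ∝ 1/A, so v_ret/v_ext = A_cap/A_ann.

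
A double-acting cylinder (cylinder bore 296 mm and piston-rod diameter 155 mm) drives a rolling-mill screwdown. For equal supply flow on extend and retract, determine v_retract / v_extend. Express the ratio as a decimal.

v_ret/v_ext ≈ 1.38

Cap-side area A_cap = π/4 × (296 mm)² = 68810 mm^2
Rod-side annular area A_ann = π/4 × (296² − 155²) = 49940 mm^2
For equal Q, v ∝ 1/A, so v_ret/v_ext = A_cap/A_ann.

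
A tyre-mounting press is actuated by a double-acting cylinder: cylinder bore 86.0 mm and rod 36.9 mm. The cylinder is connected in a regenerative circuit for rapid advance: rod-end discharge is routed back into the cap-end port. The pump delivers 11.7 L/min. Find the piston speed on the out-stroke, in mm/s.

In regeneration the rod-end outflow joins the pump flow into the cap end, so the net volume the pump must supply per unit advance equals the rod cross-section area.
Rod cross-section A_rod = π/4 × (36.9 mm)² = 1069 mm^2
v = Q_pump / A_rod

v ≈ 182 mm/s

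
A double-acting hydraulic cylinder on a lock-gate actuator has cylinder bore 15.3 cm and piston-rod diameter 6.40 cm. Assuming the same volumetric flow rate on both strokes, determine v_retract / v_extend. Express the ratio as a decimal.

v_ret/v_ext ≈ 1.21

Cap-side area A_cap = π/4 × (15.3 cm)² = 183.9 cm^2
Rod-side annular area A_ann = π/4 × (15.3² − 6.40²) = 151.7 cm^2
For equal Q, v ∝ 1/A, so v_ret/v_ext = A_cap/A_ann.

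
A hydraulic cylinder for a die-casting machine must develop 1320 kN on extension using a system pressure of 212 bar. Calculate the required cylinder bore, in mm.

Extension force acts on the full piston face: F = P × (π/4)D².
D = √(4F / (πP)) = √(4 × 1320 kN / (π × 212 bar))

D ≈ 282 mm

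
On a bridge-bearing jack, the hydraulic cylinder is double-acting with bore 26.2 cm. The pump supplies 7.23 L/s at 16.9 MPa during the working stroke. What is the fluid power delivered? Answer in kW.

Hydraulic power = P × Q

W ≈ 122 kW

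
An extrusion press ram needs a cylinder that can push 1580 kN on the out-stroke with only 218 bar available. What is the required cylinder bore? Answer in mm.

D ≈ 304 mm

Extension force acts on the full piston face: F = P × (π/4)D².
D = √(4F / (πP)) = √(4 × 1580 kN / (π × 218 bar))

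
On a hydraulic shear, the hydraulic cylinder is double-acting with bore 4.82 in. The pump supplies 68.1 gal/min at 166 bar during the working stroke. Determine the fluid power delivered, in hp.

Hydraulic power = P × Q

W ≈ 95.6 hp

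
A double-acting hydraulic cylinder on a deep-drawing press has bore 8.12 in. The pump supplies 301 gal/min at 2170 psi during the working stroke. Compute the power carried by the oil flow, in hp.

W ≈ 381 hp

Hydraulic power = P × Q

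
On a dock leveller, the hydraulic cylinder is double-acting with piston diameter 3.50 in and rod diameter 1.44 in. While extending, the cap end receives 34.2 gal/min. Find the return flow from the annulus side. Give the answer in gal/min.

Q_out ≈ 28.4 gal/min

Cap-side area A_cap = π/4 × (3.50 in)² = 9.621 in^2
Rod-side annular area A_ann = π/4 × (3.50² − 1.44²) = 7.993 in^2
Piston speed v = Q_in/A_cap; rod-end outflow Q_out = v × A_ann = Q_in × A_ann/A_cap.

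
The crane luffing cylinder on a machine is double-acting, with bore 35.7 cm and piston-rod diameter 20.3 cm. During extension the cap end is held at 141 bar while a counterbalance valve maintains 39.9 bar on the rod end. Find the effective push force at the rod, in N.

Cap-side area A_cap = π/4 × (35.7 cm)² = 1001 cm^2
Rod-side annular area A_ann = π/4 × (35.7² − 20.3²) = 677.3 cm^2
Net thrust = P_cap·A_cap − P_rod·A_ann = 1.411e6 N − 2.703e5 N

F ≈ 1.14e6 N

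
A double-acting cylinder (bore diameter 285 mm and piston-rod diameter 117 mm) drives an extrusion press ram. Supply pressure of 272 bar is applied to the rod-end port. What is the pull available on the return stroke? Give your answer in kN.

F ≈ 1440 kN

Rod-side annular area A_ann = π/4 × (285² − 117²) = 53040 mm^2
On retraction the pressure acts on the annular area (bore minus rod).
F = P × A_ann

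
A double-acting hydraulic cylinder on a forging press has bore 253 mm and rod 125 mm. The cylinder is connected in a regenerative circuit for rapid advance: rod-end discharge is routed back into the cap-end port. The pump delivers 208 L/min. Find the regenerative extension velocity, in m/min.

v ≈ 16.9 m/min

In regeneration the rod-end outflow joins the pump flow into the cap end, so the net volume the pump must supply per unit advance equals the rod cross-section area.
Rod cross-section A_rod = π/4 × (125 mm)² = 12270 mm^2
v = Q_pump / A_rod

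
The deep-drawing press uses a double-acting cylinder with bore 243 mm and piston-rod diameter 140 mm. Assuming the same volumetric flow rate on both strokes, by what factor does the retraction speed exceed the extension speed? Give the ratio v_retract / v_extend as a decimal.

v_ret/v_ext ≈ 1.50

Cap-side area A_cap = π/4 × (243 mm)² = 46380 mm^2
Rod-side annular area A_ann = π/4 × (243² − 140²) = 30980 mm^2
For equal Q, v ∝ 1/A, so v_ret/v_ext = A_cap/A_ann.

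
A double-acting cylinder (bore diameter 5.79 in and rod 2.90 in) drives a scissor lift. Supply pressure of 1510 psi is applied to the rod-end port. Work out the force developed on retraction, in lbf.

Rod-side annular area A_ann = π/4 × (5.79² − 2.90²) = 19.72 in^2
On retraction the pressure acts on the annular area (bore minus rod).
F = P × A_ann

F ≈ 29800 lbf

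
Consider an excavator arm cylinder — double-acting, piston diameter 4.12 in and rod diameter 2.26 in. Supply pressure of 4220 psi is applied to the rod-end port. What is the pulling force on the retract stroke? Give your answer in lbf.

F ≈ 39300 lbf

Rod-side annular area A_ann = π/4 × (4.12² − 2.26²) = 9.320 in^2
On retraction the pressure acts on the annular area (bore minus rod).
F = P × A_ann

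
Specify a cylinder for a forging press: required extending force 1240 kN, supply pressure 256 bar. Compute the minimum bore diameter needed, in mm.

Extension force acts on the full piston face: F = P × (π/4)D².
D = √(4F / (πP)) = √(4 × 1240 kN / (π × 256 bar))

D ≈ 248 mm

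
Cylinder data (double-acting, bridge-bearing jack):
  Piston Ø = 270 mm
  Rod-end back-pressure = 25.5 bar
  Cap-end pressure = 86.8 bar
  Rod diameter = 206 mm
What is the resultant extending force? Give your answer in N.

Cap-side area A_cap = π/4 × (270 mm)² = 57260 mm^2
Rod-side annular area A_ann = π/4 × (270² − 206²) = 23930 mm^2
Net thrust = P_cap·A_cap − P_rod·A_ann = 4.970e5 N − 61010 N

F ≈ 4.36e5 N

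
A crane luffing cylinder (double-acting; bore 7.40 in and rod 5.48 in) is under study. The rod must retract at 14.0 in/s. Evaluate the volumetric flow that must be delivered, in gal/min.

Rod-side annular area A_ann = π/4 × (7.40² − 5.48²) = 19.42 in^2
Q = A × v

Q ≈ 70.6 gal/min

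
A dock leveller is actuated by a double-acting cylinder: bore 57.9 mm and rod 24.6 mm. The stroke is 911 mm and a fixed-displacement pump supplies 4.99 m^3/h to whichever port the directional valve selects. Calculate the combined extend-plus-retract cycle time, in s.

t ≈ 3.15 s

Cap-side area A_cap = π/4 × (57.9 mm)² = 2633 mm^2
Rod-side annular area A_ann = π/4 × (57.9² − 24.6²) = 2158 mm^2
t_ext = A_cap·L/Q = 1.730 s
t_ret = A_ann·L/Q = 1.418 s
t_cycle = t_ext + t_ret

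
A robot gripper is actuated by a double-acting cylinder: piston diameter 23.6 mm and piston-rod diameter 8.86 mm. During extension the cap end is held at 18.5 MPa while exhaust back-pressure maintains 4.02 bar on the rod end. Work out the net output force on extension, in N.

Cap-side area A_cap = π/4 × (23.6 mm)² = 437.4 mm^2
Rod-side annular area A_ann = π/4 × (23.6² − 8.86²) = 375.8 mm^2
Net thrust = P_cap·A_cap − P_rod·A_ann = 8093 N − 151.1 N

F ≈ 7940 N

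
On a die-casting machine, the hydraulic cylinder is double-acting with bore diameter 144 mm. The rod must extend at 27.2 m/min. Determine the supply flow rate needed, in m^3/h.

Cap-side area A_cap = π/4 × (144 mm)² = 16290 mm^2
Q = A × v

Q ≈ 26.6 m^3/h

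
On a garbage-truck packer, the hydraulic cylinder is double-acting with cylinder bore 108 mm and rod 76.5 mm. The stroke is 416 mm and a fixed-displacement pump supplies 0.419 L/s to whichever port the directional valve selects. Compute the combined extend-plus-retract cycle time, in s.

t ≈ 13.6 s

Cap-side area A_cap = π/4 × (108 mm)² = 9161 mm^2
Rod-side annular area A_ann = π/4 × (108² − 76.5²) = 4565 mm^2
t_ext = A_cap·L/Q = 9.095 s
t_ret = A_ann·L/Q = 4.532 s
t_cycle = t_ext + t_ret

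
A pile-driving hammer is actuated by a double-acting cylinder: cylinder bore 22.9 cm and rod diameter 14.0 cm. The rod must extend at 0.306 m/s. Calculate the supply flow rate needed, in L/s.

Cap-side area A_cap = π/4 × (22.9 cm)² = 411.9 cm^2
Q = A × v

Q ≈ 12.6 L/s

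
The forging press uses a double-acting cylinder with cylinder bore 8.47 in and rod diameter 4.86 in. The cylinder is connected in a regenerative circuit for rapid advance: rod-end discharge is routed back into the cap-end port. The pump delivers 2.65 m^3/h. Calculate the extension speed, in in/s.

v ≈ 2.42 in/s

In regeneration the rod-end outflow joins the pump flow into the cap end, so the net volume the pump must supply per unit advance equals the rod cross-section area.
Rod cross-section A_rod = π/4 × (4.86 in)² = 18.55 in^2
v = Q_pump / A_rod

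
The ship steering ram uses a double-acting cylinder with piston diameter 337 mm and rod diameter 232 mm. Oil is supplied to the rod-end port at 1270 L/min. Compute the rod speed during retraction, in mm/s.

v ≈ 451 mm/s

Rod-side annular area A_ann = π/4 × (337² − 232²) = 46920 mm^2
Flow into the rod-end port fills the annular volume.
v = Q / A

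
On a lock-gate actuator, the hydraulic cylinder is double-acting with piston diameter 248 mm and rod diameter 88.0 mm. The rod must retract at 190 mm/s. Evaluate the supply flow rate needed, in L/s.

Rod-side annular area A_ann = π/4 × (248² − 88.0²) = 42220 mm^2
Q = A × v

Q ≈ 8.02 L/s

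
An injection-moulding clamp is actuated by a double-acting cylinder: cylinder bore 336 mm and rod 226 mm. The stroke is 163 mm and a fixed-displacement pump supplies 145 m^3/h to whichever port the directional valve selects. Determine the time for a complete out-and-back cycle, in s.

Cap-side area A_cap = π/4 × (336 mm)² = 88670 mm^2
Rod-side annular area A_ann = π/4 × (336² − 226²) = 48550 mm^2
t_ext = A_cap·L/Q = 0.3588 s
t_ret = A_ann·L/Q = 0.1965 s
t_cycle = t_ext + t_ret

t ≈ 0.555 s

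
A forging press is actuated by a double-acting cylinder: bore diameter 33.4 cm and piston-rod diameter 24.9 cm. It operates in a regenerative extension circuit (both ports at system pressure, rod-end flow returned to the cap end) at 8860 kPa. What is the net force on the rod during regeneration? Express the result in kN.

With equal pressure on both faces, forces on the annular region cancel; the net push is pressure × rod cross-section.
Rod cross-section A_rod = π/4 × (24.9 cm)² = 487.0 cm^2
F = P × A_rod

F ≈ 431 kN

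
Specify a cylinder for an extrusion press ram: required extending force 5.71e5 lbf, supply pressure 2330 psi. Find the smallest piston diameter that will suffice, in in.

Extension force acts on the full piston face: F = P × (π/4)D².
D = √(4F / (πP)) = √(4 × 5.71e5 lbf / (π × 2330 psi))

D ≈ 17.7 in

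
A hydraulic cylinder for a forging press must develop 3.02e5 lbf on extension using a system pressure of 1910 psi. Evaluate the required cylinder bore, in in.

D ≈ 14.2 in

Extension force acts on the full piston face: F = P × (π/4)D².
D = √(4F / (πP)) = √(4 × 3.02e5 lbf / (π × 1910 psi))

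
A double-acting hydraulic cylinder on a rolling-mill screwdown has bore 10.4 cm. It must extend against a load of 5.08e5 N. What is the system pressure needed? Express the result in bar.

P ≈ 598 bar

Cap-side area A_cap = π/4 × (10.4 cm)² = 84.95 cm^2
P = F / A = 5.08e5 N / A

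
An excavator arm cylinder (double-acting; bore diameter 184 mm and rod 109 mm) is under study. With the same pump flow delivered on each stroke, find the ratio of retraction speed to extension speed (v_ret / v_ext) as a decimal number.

v_ret/v_ext ≈ 1.54

Cap-side area A_cap = π/4 × (184 mm)² = 26590 mm^2
Rod-side annular area A_ann = π/4 × (184² − 109²) = 17260 mm^2
For equal Q, v ∝ 1/A, so v_ret/v_ext = A_cap/A_ann.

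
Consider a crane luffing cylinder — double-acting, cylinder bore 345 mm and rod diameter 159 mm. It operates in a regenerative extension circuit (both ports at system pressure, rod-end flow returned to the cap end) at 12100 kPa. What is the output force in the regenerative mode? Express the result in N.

With equal pressure on both faces, forces on the annular region cancel; the net push is pressure × rod cross-section.
Rod cross-section A_rod = π/4 × (159 mm)² = 19860 mm^2
F = P × A_rod

F ≈ 2.40e5 N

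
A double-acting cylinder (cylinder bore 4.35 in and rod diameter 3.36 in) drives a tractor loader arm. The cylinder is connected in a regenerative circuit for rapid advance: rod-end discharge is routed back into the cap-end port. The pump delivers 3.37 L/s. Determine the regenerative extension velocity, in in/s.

v ≈ 23.2 in/s

In regeneration the rod-end outflow joins the pump flow into the cap end, so the net volume the pump must supply per unit advance equals the rod cross-section area.
Rod cross-section A_rod = π/4 × (3.36 in)² = 8.867 in^2
v = Q_pump / A_rod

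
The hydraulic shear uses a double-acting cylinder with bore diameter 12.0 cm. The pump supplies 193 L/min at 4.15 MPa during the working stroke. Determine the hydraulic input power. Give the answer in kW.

W ≈ 13.3 kW

Hydraulic power = P × Q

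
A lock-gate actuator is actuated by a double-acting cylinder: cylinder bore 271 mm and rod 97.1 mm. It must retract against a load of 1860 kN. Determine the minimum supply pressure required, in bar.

P ≈ 370 bar

Rod-side annular area A_ann = π/4 × (271² − 97.1²) = 50280 mm^2
Retraction: pressure acts on the annular area.
P = F / A = 1860 kN / A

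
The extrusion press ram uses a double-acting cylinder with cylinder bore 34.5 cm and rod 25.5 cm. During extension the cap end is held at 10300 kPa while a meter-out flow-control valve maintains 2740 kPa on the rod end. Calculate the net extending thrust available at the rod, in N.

Cap-side area A_cap = π/4 × (34.5 cm)² = 934.8 cm^2
Rod-side annular area A_ann = π/4 × (34.5² − 25.5²) = 424.1 cm^2
Net thrust = P_cap·A_cap − P_rod·A_ann = 9.629e5 N − 1.162e5 N

F ≈ 8.47e5 N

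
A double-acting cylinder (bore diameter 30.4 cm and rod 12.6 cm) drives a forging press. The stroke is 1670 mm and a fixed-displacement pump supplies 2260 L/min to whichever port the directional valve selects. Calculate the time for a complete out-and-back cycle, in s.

t ≈ 5.88 s

Cap-side area A_cap = π/4 × (30.4 cm)² = 725.8 cm^2
Rod-side annular area A_ann = π/4 × (30.4² − 12.6²) = 601.1 cm^2
t_ext = A_cap·L/Q = 3.218 s
t_ret = A_ann·L/Q = 2.665 s
t_cycle = t_ext + t_ret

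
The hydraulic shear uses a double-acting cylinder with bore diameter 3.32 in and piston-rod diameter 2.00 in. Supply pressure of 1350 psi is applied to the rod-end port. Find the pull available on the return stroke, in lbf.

F ≈ 7450 lbf

Rod-side annular area A_ann = π/4 × (3.32² − 2.00²) = 5.515 in^2
On retraction the pressure acts on the annular area (bore minus rod).
F = P × A_ann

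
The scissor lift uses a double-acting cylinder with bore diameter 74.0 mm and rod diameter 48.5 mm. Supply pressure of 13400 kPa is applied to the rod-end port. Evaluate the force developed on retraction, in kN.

Rod-side annular area A_ann = π/4 × (74.0² − 48.5²) = 2453 mm^2
On retraction the pressure acts on the annular area (bore minus rod).
F = P × A_ann

F ≈ 32.9 kN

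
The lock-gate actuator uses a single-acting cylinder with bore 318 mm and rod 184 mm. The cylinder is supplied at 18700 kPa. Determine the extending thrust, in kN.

Cap-side area A_cap = π/4 × (318 mm)² = 79420 mm^2
F = P × A_cap = 18700 kPa × A_cap

F ≈ 1490 kN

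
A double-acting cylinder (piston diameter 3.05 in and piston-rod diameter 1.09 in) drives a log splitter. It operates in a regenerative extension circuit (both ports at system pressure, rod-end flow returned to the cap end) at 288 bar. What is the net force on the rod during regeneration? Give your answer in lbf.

F ≈ 3900 lbf

With equal pressure on both faces, forces on the annular region cancel; the net push is pressure × rod cross-section.
Rod cross-section A_rod = π/4 × (1.09 in)² = 0.9331 in^2
F = P × A_rod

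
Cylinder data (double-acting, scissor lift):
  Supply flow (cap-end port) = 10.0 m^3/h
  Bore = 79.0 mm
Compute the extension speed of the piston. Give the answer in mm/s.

Cap-side area A_cap = π/4 × (79.0 mm)² = 4902 mm^2
v = Q / A

v ≈ 567 mm/s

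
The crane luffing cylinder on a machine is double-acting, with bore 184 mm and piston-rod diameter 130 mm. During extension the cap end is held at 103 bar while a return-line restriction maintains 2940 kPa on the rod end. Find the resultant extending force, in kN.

F ≈ 235 kN

Cap-side area A_cap = π/4 × (184 mm)² = 26590 mm^2
Rod-side annular area A_ann = π/4 × (184² − 130²) = 13320 mm^2
Net thrust = P_cap·A_cap − P_rod·A_ann = 273.9 kN − 39.15 kN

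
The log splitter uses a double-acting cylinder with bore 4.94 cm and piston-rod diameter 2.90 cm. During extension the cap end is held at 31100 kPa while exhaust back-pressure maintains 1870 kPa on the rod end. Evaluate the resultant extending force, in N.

F ≈ 57300 N

Cap-side area A_cap = π/4 × (4.94 cm)² = 19.17 cm^2
Rod-side annular area A_ann = π/4 × (4.94² − 2.90²) = 12.56 cm^2
Net thrust = P_cap·A_cap − P_rod·A_ann = 59610 N − 2349 N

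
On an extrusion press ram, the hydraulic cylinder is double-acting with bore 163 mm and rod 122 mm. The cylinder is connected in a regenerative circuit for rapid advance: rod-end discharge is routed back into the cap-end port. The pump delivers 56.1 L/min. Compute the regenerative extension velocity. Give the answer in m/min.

v ≈ 4.80 m/min

In regeneration the rod-end outflow joins the pump flow into the cap end, so the net volume the pump must supply per unit advance equals the rod cross-section area.
Rod cross-section A_rod = π/4 × (122 mm)² = 11690 mm^2
v = Q_pump / A_rod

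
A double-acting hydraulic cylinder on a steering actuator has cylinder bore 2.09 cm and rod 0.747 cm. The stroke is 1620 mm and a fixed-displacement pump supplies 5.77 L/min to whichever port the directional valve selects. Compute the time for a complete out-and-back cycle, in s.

Cap-side area A_cap = π/4 × (2.09 cm)² = 3.431 cm^2
Rod-side annular area A_ann = π/4 × (2.09² − 0.747²) = 2.992 cm^2
t_ext = A_cap·L/Q = 5.779 s
t_ret = A_ann·L/Q = 5.041 s
t_cycle = t_ext + t_ret

t ≈ 10.8 s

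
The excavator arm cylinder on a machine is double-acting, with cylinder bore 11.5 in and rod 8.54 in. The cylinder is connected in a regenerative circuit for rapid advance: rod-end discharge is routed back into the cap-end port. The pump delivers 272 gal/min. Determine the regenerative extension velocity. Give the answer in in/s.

In regeneration the rod-end outflow joins the pump flow into the cap end, so the net volume the pump must supply per unit advance equals the rod cross-section area.
Rod cross-section A_rod = π/4 × (8.54 in)² = 57.28 in^2
v = Q_pump / A_rod

v ≈ 18.3 in/s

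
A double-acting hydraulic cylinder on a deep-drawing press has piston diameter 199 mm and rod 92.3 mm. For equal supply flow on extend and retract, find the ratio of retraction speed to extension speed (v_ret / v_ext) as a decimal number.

v_ret/v_ext ≈ 1.27

Cap-side area A_cap = π/4 × (199 mm)² = 31100 mm^2
Rod-side annular area A_ann = π/4 × (199² − 92.3²) = 24410 mm^2
For equal Q, v ∝ 1/A, so v_ret/v_ext = A_cap/A_ann.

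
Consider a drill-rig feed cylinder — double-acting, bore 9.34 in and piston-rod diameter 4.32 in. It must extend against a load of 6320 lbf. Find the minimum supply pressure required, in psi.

P ≈ 92.2 psi

Cap-side area A_cap = π/4 × (9.34 in)² = 68.51 in^2
P = F / A = 6320 lbf / A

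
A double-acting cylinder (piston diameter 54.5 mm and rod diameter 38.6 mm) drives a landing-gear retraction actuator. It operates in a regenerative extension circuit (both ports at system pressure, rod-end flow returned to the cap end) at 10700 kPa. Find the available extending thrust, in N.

F ≈ 12500 N

With equal pressure on both faces, forces on the annular region cancel; the net push is pressure × rod cross-section.
Rod cross-section A_rod = π/4 × (38.6 mm)² = 1170 mm^2
F = P × A_rod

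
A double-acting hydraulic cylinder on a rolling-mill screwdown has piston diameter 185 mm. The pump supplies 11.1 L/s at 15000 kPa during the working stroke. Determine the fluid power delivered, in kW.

Hydraulic power = P × Q

W ≈ 166 kW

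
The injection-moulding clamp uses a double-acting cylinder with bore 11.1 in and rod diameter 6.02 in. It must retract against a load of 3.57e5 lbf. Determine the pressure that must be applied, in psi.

P ≈ 5230 psi

Rod-side annular area A_ann = π/4 × (11.1² − 6.02²) = 68.31 in^2
Retraction: pressure acts on the annular area.
P = F / A = 3.57e5 lbf / A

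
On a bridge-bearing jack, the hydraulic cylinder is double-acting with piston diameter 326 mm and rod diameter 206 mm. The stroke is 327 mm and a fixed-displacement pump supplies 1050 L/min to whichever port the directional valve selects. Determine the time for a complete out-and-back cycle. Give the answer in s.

Cap-side area A_cap = π/4 × (326 mm)² = 83470 mm^2
Rod-side annular area A_ann = π/4 × (326² − 206²) = 50140 mm^2
t_ext = A_cap·L/Q = 1.560 s
t_ret = A_ann·L/Q = 0.9369 s
t_cycle = t_ext + t_ret

t ≈ 2.50 s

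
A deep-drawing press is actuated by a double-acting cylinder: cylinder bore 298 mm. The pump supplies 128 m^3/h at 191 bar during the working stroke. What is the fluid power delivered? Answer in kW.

Hydraulic power = P × Q

W ≈ 679 kW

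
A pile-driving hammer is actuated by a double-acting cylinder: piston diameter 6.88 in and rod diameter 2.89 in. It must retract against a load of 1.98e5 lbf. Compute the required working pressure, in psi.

Rod-side annular area A_ann = π/4 × (6.88² − 2.89²) = 30.62 in^2
Retraction: pressure acts on the annular area.
P = F / A = 1.98e5 lbf / A

P ≈ 6470 psi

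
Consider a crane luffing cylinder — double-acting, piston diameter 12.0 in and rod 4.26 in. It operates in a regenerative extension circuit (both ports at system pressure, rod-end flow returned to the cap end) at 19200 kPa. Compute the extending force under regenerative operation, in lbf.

F ≈ 39700 lbf

With equal pressure on both faces, forces on the annular region cancel; the net push is pressure × rod cross-section.
Rod cross-section A_rod = π/4 × (4.26 in)² = 14.25 in^2
F = P × A_rod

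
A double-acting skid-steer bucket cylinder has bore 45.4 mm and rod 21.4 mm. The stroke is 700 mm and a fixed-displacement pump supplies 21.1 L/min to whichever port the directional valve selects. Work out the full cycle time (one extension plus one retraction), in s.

t ≈ 5.73 s

Cap-side area A_cap = π/4 × (45.4 mm)² = 1619 mm^2
Rod-side annular area A_ann = π/4 × (45.4² − 21.4²) = 1259 mm^2
t_ext = A_cap·L/Q = 3.222 s
t_ret = A_ann·L/Q = 2.506 s
t_cycle = t_ext + t_ret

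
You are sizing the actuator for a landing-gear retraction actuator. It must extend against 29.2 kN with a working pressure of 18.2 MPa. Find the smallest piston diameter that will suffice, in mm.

Extension force acts on the full piston face: F = P × (π/4)D².
D = √(4F / (πP)) = √(4 × 29.2 kN / (π × 18.2 MPa))

D ≈ 45.2 mm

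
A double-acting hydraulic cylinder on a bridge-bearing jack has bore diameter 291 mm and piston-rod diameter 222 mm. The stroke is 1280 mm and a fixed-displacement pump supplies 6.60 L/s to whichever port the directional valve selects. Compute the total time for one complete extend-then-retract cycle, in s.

t ≈ 18.3 s

Cap-side area A_cap = π/4 × (291 mm)² = 66510 mm^2
Rod-side annular area A_ann = π/4 × (291² − 222²) = 27800 mm^2
t_ext = A_cap·L/Q = 12.90 s
t_ret = A_ann·L/Q = 5.392 s
t_cycle = t_ext + t_ret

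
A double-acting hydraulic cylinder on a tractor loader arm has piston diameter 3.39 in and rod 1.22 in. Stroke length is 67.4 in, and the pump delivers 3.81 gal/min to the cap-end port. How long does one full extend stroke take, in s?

t ≈ 41.5 s

Cap-side area A_cap = π/4 × (3.39 in)² = 9.026 in^2
Swept volume V = A × L; t = V / Q = A·L / Q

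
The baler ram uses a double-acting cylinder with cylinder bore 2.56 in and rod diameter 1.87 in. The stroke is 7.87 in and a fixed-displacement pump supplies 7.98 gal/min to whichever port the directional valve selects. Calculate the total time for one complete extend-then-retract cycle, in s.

Cap-side area A_cap = π/4 × (2.56 in)² = 5.147 in^2
Rod-side annular area A_ann = π/4 × (2.56² − 1.87²) = 2.401 in^2
t_ext = A_cap·L/Q = 1.319 s
t_ret = A_ann·L/Q = 0.6150 s
t_cycle = t_ext + t_ret

t ≈ 1.93 s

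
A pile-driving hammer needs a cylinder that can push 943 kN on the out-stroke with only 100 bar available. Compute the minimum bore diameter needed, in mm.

D ≈ 347 mm

Extension force acts on the full piston face: F = P × (π/4)D².
D = √(4F / (πP)) = √(4 × 943 kN / (π × 100 bar))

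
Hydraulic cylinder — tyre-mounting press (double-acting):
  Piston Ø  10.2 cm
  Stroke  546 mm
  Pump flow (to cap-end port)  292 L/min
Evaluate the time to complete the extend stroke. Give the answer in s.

Cap-side area A_cap = π/4 × (10.2 cm)² = 81.71 cm^2
Swept volume V = A × L; t = V / Q = A·L / Q

t ≈ 0.917 s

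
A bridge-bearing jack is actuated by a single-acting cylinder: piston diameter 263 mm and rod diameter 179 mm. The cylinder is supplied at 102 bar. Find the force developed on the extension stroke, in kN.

F ≈ 554 kN

Cap-side area A_cap = π/4 × (263 mm)² = 54330 mm^2
F = P × A_cap = 102 bar × A_cap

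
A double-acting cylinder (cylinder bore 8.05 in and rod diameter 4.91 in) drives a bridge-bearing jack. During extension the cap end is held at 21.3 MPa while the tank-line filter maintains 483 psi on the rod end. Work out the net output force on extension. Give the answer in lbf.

Cap-side area A_cap = π/4 × (8.05 in)² = 50.90 in^2
Rod-side annular area A_ann = π/4 × (8.05² − 4.91²) = 31.96 in^2
Net thrust = P_cap·A_cap − P_rod·A_ann = 1.572e5 lbf − 15440 lbf

F ≈ 1.42e5 lbf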